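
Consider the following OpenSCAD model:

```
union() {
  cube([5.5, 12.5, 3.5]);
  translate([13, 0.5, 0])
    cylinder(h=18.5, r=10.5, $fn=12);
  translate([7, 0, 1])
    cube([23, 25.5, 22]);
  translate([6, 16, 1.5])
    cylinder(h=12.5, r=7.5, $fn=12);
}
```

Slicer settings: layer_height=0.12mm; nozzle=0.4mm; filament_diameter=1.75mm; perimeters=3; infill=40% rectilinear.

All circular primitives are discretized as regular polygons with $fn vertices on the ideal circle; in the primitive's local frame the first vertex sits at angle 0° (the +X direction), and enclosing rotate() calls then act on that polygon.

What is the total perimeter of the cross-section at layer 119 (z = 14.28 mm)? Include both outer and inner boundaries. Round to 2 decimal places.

At z = 14.28 mm: the cube does not reach this height (z outside [0, 3.5]); the r=10.5 cylinder at (13, 0.5) gives a regular 12-gon of circumradius 10.5 (constant along its height) (perimeter = 2·12·10.500·sin(180°/12) = 65.22 mm); the cube at (7, 0) (footprint 23×25.5) is included at this height (perimeter 97.00 mm); the cylinder at (6, 16) is absent (z outside [1.5, 14]); Merging all regions: the regions partially overlap (shared area 148.88 mm²), so the edge portions inside another operand are dropped and the merged outline is re-measured after clipping — boundary = 113.69 mm. Overall, the cross-section is a single solid region. Total boundary length (outer) = 113.69 mm.

113.69 mm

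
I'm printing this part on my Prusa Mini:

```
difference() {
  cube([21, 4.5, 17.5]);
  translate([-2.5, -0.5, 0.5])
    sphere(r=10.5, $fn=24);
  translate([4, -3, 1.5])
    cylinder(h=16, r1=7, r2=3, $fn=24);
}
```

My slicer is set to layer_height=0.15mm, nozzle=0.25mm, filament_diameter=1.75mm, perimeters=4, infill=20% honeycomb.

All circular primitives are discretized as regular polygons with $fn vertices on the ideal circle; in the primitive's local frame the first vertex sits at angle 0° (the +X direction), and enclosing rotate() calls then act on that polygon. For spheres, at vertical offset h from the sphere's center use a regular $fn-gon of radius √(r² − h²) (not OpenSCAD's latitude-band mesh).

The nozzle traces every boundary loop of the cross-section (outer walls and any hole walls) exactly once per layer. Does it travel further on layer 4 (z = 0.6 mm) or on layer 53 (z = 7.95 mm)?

Layer 4 (z = 0.6): the cube (footprint 21×4.5) is included at this height (perimeter 51.00 mm); the r=10.5 sphere at (-2.5, -0.5) slices to a regular 24-gon of circumradius 10.500 (√(r²−h²) with h=0.1 from center) (perimeter = 2·24·10.500·sin(180°/24) = 65.78 mm); the cone at (4, -3) is absent (z outside [1.5, 17.5]); After the difference (first − rest): starting from the 21×4.5 cube, the r=10.5 sphere at (-2.5, -0.5) partially overlaps it — only the 33.63 mm² overlap (of its 342.39 mm²) is removed, clipping the outline — boundary = 36.58 mm. So its perimeter = 36.58 mm. Layer 53 (z = 7.95): the cube (footprint 21×4.5) is included at this height (perimeter 51.00 mm); the r=10.5 sphere at (-2.5, -0.5) slices to a regular 24-gon of circumradius 7.399 (√(r²−h²) with h=7.45 from center) (perimeter = 2·24·7.399·sin(180°/24) = 46.36 mm); the cone at (4, -3) contributes a regular 24-gon of circumradius 5.388 (interpolated between r1=7 and r2=3 at t=0.403) (perimeter = 2·24·5.388·sin(180°/24) = 33.75 mm); Subtracting the remaining from the first: starting from the 21×4.5 cube, the r=10.5 sphere at (-2.5, -0.5) partially overlaps it — only the 18.77 mm² overlap (of its 170.04 mm²) is removed, clipping the outline; the cone at (4, -3) partially overlaps it — only the 5.87 mm² overlap (of its 90.15 mm²) is removed, clipping the outline — boundary = 42.69 mm. So its perimeter = 42.69 mm. Layer 53 is larger (42.69 vs 36.58 mm).

layer 53 (z = 7.95 mm)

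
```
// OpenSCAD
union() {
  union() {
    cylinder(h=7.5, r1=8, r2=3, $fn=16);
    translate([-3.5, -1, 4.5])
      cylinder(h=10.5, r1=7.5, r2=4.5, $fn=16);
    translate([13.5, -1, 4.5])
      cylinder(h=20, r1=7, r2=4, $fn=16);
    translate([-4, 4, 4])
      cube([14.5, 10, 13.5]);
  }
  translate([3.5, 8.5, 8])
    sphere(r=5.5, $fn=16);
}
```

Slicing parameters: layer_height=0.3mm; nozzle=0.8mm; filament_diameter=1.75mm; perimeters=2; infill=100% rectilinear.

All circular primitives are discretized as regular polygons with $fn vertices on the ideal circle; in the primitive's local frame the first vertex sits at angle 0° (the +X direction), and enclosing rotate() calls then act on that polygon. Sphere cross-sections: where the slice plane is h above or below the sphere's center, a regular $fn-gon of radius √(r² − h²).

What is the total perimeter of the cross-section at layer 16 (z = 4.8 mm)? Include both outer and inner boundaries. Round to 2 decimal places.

118.79 mm

At z = 4.8 mm: the cone (r1=8→r2=3) has section circumradius 4.800 here — a regular 16-gon (perimeter = 2·16·4.800·sin(180°/16) = 29.97 mm); the cone at (-3.5, -1): at t=0.029 of its height the radius interpolates to r₁+(r₂−r₁)t = 7.414, giving a regular 16-gon of that circumradius (perimeter = 2·16·7.414·sin(180°/16) = 46.29 mm); the cone at (13.5, -1) contributes a regular 16-gon of circumradius 6.955 (interpolated between r1=7 and r2=4 at t=0.015) (perimeter = 2·16·6.955·sin(180°/16) = 43.42 mm); the 14.5×10 cube at (-4, 4) contributes its full rectangle (perimeter 49.00 mm); Merging all regions: the regions partially overlap (shared area 75.23 mm²), so the edge portions inside another operand are dropped and the merged outline is re-measured after clipping — boundary = 118.79 mm; the r=5.5 sphere at (3.5, 8.5) contributes a regular 16-gon of circumradius √(5.5²−3.2²) = 4.473 (perimeter = 2·16·4.473·sin(180°/16) = 27.93 mm); Merging all regions: the r=5.5 sphere at (3.5, 8.5) lies entirely inside that combined region, so the union is just that combined region — boundary = 118.79 mm. Overall, the cross-section is a single solid region. Total boundary length (outer) = 118.79 mm.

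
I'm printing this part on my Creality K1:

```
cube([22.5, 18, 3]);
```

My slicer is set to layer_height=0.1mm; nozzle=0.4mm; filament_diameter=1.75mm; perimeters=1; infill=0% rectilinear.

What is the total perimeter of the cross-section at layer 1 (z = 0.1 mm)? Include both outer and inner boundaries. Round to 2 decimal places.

81.00 mm

At z = 0.1 mm: the 22.5×18 cube contributes its full rectangle (perimeter 81.00 mm). Overall, the cross-section is a single solid region. Total boundary length (outer) = 81.00 mm.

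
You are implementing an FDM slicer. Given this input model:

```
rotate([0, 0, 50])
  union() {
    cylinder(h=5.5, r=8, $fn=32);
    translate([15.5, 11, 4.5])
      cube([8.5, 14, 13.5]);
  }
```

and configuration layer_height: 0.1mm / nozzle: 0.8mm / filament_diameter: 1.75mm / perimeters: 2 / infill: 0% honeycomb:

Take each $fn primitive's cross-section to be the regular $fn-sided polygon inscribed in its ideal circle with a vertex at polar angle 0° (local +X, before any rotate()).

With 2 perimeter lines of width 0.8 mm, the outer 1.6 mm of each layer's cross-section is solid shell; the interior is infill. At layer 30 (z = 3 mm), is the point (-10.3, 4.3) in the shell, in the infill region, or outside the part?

outside

At z = 3 mm: the cylinder: section is a regular 32-gon, circumradius r=8; the cube at (15.5, 11) is not intersected at this z (z outside [4.5, 18]); Merging all regions: only the r=8 cylinder is present, so the union is just that shape — 1 connected region; (rotated 50° about Z; rotation is an isometry so areas/perimeters/island counts are preserved). Overall, the cross-section is a single solid region. Undo the 50° rotation: the query point maps to (-3.327, 10.654) in the un-rotated model frame. The nearest boundary edge runs (-1.56, 7.85)→(-3.06, 7.39); distance from the point to it = 3.20 mm. The point is not inside any of the regions above, so it lies outside the cross-section (3.20 mm from the nearest boundary).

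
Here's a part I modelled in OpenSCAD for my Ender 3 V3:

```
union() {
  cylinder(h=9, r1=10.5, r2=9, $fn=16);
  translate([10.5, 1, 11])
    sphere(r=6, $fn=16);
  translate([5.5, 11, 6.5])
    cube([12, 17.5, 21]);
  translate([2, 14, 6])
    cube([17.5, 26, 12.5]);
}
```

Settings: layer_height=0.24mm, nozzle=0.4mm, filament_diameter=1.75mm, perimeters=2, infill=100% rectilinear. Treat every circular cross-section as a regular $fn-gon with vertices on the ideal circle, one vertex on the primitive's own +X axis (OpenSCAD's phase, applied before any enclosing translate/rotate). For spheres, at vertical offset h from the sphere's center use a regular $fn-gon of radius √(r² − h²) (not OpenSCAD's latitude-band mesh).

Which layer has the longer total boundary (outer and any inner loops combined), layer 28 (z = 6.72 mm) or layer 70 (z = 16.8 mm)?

layer 28 (z = 6.72 mm)

Layer 28 (z = 6.72): the cone (r1=10.5→r2=9) has section circumradius 9.380 here — a regular 16-gon (perimeter = 2·16·9.380·sin(180°/16) = 58.56 mm); the r=6 sphere at (10.5, 1) slices to a regular 16-gon of circumradius 4.205 (√(r²−h²) with h=4.28 from center) (perimeter = 2·16·4.205·sin(180°/16) = 26.25 mm); the cube at (5.5, 11) is present — its section is the full 12×17.5 rectangle (perimeter 59.00 mm); the 17.5×26 cube at (2, 14) contributes its full rectangle (perimeter 87.00 mm); Combining (union): the regions partially overlap (shared area 188.53 mm²), so the edge portions inside another operand are dropped and the merged outline is re-measured after clipping — boundary = 161.46 mm. So its perimeter = 161.46 mm. Layer 70 (z = 16.8): the cone is absent (z outside [0, 9]); the r=6 sphere at (10.5, 1) slices to a regular 16-gon of circumradius 1.536 (√(r²−h²) with h=5.8 from center) (perimeter = 2·16·1.536·sin(180°/16) = 9.59 mm); the 12×17.5 cube at (5.5, 11) contributes its full rectangle (perimeter 59.00 mm); the cube at (2, 14) is present — its section is the full 17.5×26 rectangle (perimeter 87.00 mm); Merging all regions: the regions partially overlap (shared area 174.00 mm²), so the edge portions inside another operand are dropped and the merged outline is re-measured after clipping — boundary = 102.59 mm. So its perimeter = 102.59 mm. Layer 28 is larger (161.46 vs 102.59 mm).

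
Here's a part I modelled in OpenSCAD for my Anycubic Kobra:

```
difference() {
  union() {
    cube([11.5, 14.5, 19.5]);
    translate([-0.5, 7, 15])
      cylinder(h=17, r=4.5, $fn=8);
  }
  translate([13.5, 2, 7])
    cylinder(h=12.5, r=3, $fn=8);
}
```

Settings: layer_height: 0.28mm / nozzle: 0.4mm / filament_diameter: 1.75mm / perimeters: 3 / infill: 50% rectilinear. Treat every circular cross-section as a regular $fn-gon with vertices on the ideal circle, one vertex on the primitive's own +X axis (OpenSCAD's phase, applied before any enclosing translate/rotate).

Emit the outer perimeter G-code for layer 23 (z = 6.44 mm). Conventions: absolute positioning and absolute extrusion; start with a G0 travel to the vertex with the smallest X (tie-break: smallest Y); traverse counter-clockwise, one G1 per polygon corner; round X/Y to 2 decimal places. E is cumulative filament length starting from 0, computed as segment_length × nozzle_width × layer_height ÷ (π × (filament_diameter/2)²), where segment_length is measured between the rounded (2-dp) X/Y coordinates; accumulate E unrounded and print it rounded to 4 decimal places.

G0 X0.00 Y0.00 Z6.44
G1 X11.50 Y0.00 E0.5355
G1 X11.50 Y14.50 E1.2107
G1 X0.00 Y14.50 E1.7462
G1 X0.00 Y0.00 E2.4213

At z = 6.44 mm: the 11.5×14.5 cube contributes its full rectangle; the cylinder at (-0.5, 7) does not reach this height (z outside [15, 32]); Taking the union: only the 11.5×14.5 cube is present, so the union is just that shape — 1 connected region; the cylinder at (13.5, 2) is not intersected at this z (z outside [7, 19.5]); Subtracting the remaining from the first: none of the subtracted shapes is present at this height, so the result so far is unchanged — 1 connected region. The outline is a single polygon with 4 vertices. Extrusion per mm of travel: 0.4 × 0.28 / (π × 0.875²) = 0.046564. Accumulating E over each segment gives final E = 2.4213.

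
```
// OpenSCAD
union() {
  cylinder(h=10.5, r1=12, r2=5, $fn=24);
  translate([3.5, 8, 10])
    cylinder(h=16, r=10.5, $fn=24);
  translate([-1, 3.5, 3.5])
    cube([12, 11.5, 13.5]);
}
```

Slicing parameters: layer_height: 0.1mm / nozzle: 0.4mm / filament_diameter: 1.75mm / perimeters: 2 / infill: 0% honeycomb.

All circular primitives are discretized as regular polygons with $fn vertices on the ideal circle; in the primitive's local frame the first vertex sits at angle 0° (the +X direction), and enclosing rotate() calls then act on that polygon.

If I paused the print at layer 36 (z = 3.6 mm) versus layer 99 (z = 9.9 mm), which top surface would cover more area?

layer 36 (z = 3.6 mm)

Layer 36 (z = 3.6): the cone contributes a regular 24-gon of circumradius 9.600 (interpolated between r1=12 and r2=5 at t=0.343) (area = (24/2)·9.600²·sin(360°/24) = 286.23 mm²); the cylinder at (3.5, 8) is absent (z outside [10, 26]); the cube at (-1, 3.5) is present — its section is the full 12×11.5 rectangle (area 138.00 mm²); Taking the union: the regions partially overlap — summed areas 424.23 mm² minus the doubly-counted overlap 44.94 mm² gives 379.29 mm² — area = 379.29 mm². So its area = 379.29 mm². Layer 99 (z = 9.9): the cone (r1=12→r2=5) has section circumradius 5.400 here — a regular 24-gon (area = (24/2)·5.400²·sin(360°/24) = 90.57 mm²); the cylinder at (3.5, 8) is not intersected at this z (z outside [10, 26]); the cube at (-1, 3.5) (footprint 12×11.5) is included at this height (area 138.00 mm²); Taking the union: the regions partially overlap — summed areas 228.57 mm² minus the doubly-counted overlap 7.12 mm² gives 221.45 mm² — area = 221.45 mm². So its area = 221.45 mm². Layer 36 is larger (379.29 vs 221.45 mm²).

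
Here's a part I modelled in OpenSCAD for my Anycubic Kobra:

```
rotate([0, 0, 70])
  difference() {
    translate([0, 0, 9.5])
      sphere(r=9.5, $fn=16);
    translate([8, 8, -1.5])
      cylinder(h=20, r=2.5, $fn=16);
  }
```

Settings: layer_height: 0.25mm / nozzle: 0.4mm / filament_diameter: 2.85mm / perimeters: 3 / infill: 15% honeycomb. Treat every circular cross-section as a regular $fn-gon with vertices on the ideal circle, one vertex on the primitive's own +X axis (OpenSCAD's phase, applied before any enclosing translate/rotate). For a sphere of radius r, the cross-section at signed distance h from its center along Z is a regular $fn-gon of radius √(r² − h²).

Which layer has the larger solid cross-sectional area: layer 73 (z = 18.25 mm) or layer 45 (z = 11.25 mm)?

layer 45 (z = 11.25 mm)

Layer 73 (z = 18.25): the r=9.5 sphere contributes a regular 16-gon of circumradius √(9.5²−8.75²) = 3.700 (area = (16/2)·3.700²·sin(360°/16) = 41.90 mm²); the r=2.5 cylinder at (8, 8) gives a regular 16-gon of circumradius 2.5 (constant along its height) (area = (16/2)·2.500²·sin(360°/16) = 19.13 mm²); After the difference (first − rest): starting from the r=9.5 sphere (41.90 mm²), the r=2.5 cylinder at (8, 8) misses the remaining region (no effect) — area = 41.90 mm²; (whole slice rotated 70° about Z — lengths, areas and connectivity unchanged). So its area = 41.90 mm². Layer 45 (z = 11.25): the sphere: section is a regular 16-gon, circumradius = √(r²−h²) = √(9.5²−1.75²) = 9.337 (area = (16/2)·9.337²·sin(360°/16) = 266.92 mm²); the r=2.5 cylinder at (8, 8) gives a regular 16-gon of circumradius 2.5 (constant along its height) (area = (16/2)·2.500²·sin(360°/16) = 19.13 mm²); Taking the first minus the rest: starting from the r=9.5 sphere (266.92 mm²), the r=2.5 cylinder at (8, 8) partially overlaps it — only the 0.66 mm² overlap (of its 19.13 mm²) is removed, clipping the outline — area = 266.26 mm²; (whole slice rotated 70° about Z — lengths, areas and connectivity unchanged). So its area = 266.26 mm². Layer 45 is larger (266.26 vs 41.90 mm²).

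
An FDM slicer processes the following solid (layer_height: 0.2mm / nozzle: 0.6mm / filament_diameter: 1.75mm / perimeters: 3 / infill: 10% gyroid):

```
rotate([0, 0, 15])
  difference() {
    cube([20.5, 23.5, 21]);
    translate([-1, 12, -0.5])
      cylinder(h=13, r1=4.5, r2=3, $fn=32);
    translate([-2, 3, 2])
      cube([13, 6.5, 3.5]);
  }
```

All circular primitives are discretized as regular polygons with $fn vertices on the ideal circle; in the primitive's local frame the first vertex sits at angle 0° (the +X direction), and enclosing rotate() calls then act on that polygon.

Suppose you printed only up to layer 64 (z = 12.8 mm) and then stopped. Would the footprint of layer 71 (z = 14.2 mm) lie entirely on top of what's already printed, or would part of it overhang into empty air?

entirely on top

Compare the two slices. At z = 12.8: the 20.5×23.5 cube contributes its full rectangle (area 481.75 mm²); the cone at (-1, 12) does not reach this height (z outside [-0.5, 12.5]); the cube at (-2, 3) is not intersected at this z (z outside [2, 5.5]); Taking the first minus the rest: none of the subtracted shapes is present at this height, so the 20.5×23.5 cube is unchanged — area = 481.75 mm²; (rotated 15° about Z; rotation is an isometry so areas/perimeters/island counts are preserved). At z = 14.2: the 20.5×23.5 cube contributes its full rectangle (area 481.75 mm²); the cone at (-1, 12) does not reach this height (z outside [-0.5, 12.5]); the cube at (-2, 3) is absent (z outside [2, 5.5]); Taking the first minus the rest: none of the subtracted shapes is present at this height, so the 20.5×23.5 cube is unchanged — area = 481.75 mm²; (rotated 15° about Z; rotation is an isometry so areas/perimeters/island counts are preserved). Checking containment: the cross-section at z = 14.2 is a subset of the cross-section at z = 12.8.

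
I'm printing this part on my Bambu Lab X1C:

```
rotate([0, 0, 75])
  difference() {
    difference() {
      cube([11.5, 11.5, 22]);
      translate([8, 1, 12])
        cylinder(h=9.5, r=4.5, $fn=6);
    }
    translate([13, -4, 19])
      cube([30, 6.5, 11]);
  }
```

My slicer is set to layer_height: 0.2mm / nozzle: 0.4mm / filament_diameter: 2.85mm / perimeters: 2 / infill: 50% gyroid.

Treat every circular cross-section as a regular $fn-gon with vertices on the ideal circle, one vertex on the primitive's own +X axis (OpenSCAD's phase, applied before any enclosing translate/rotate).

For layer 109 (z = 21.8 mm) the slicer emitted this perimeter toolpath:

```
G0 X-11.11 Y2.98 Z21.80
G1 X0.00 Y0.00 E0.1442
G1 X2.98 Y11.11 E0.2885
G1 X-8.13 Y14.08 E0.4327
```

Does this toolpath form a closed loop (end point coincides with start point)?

no

Start point (G0): (-11.11, 2.98). End point (last G1): the path does not return to the start — open.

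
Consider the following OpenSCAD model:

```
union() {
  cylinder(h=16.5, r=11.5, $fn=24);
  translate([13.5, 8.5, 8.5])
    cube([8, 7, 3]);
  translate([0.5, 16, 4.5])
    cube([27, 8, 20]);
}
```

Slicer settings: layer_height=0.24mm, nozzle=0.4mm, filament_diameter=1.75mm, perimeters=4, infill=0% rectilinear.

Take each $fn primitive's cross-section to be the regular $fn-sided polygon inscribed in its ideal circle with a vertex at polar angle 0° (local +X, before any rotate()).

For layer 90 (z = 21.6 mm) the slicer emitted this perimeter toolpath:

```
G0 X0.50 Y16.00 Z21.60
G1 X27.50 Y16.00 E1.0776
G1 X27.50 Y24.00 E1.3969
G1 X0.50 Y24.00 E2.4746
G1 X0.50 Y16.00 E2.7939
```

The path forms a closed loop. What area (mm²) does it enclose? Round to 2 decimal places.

Apply the shoelace formula to the sequence of (X, Y) vertices; enclosed area = 216.00 mm².

216.00 mm²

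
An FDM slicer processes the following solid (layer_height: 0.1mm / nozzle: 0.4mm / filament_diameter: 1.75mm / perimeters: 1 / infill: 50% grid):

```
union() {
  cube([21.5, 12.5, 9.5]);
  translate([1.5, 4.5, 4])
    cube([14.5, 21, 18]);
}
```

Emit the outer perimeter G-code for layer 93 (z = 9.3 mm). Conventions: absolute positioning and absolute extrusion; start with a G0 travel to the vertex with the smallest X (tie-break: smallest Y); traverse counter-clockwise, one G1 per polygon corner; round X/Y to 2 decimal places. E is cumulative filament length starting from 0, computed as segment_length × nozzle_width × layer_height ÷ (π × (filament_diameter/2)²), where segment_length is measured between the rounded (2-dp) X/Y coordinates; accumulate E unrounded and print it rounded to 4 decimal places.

G0 X0.00 Y0.00 Z9.30
G1 X21.50 Y0.00 E0.3575
G1 X21.50 Y12.50 E0.5654
G1 X16.00 Y12.50 E0.6569
G1 X16.00 Y25.50 E0.8731
G1 X1.50 Y25.50 E1.1142
G1 X1.50 Y12.50 E1.3304
G1 X0.00 Y12.50 E1.3554
G1 X0.00 Y0.00 E1.5632

At z = 9.3 mm: the cube (footprint 21.5×12.5) is included at this height; the 14.5×21 cube at (1.5, 4.5) contributes its full rectangle; Combining (union): the regions partially overlap (shared area 116.00 mm²), so overlapping operands fuse into one piece — 1 connected region. The outline is a single polygon with 8 vertices. Extrusion per mm of travel: 0.4 × 0.1 / (π × 0.875²) = 0.016630. Accumulating E over each segment gives final E = 1.5632.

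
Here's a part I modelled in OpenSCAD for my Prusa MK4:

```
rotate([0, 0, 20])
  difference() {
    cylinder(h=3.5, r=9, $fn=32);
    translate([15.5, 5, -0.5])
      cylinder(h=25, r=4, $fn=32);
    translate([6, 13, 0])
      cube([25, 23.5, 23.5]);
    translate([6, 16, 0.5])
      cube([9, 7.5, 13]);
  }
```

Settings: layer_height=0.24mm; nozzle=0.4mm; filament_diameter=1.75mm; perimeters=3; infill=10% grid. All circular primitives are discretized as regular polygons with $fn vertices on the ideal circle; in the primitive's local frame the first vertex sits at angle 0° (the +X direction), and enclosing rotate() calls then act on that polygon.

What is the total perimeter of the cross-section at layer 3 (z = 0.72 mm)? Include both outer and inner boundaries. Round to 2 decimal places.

At z = 0.72 mm: the r=9 cylinder contributes a regular 32-gon of circumradius 9 (perimeter = 2·32·9.000·sin(180°/32) = 56.46 mm); the r=4 cylinder at (15.5, 5) contributes a regular 32-gon of circumradius 4 (perimeter = 2·32·4.000·sin(180°/32) = 25.09 mm); the cube at (6, 13) (footprint 25×23.5) is included at this height (perimeter 97.00 mm); the 9×7.5 cube at (6, 16) contributes its full rectangle (perimeter 33.00 mm); Taking the first minus the rest: starting from the r=9 cylinder, the r=4 cylinder at (15.5, 5) misses the remaining region (no effect); the 25×23.5 cube at (6, 13) misses the remaining region (no effect); the 9×7.5 cube at (6, 16) misses the remaining region (no effect) — boundary = 56.46 mm; (whole slice rotated 20° about Z — lengths, areas and connectivity unchanged). Overall, the cross-section is a single solid region. Total boundary length (outer) = 56.46 mm.

56.46 mm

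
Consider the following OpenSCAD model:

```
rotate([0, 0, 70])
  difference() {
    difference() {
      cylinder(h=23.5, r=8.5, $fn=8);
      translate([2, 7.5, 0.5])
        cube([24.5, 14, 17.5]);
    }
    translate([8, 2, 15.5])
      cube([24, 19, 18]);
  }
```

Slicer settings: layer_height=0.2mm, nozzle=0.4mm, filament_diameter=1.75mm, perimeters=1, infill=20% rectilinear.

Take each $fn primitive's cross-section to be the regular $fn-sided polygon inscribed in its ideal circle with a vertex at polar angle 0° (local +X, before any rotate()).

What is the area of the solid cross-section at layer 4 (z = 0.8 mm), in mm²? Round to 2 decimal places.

At z = 0.8 mm: the cylinder: section is a regular 8-gon, circumradius r=8.5 (area = (8/2)·8.500²·sin(360°/8) = 204.35 mm²); the 24.5×14 cube at (2, 7.5) contributes its full rectangle (area 343.00 mm²); After the difference (first − rest): starting from the r=8.5 cylinder (204.35 mm²), the 24.5×14 cube at (2, 7.5) partially overlaps it — only the 0.04 mm² overlap (of its 343.00 mm²) is removed, clipping the outline — area = 204.32 mm²; the cube at (8, 2) does not reach this height (z outside [15.5, 33.5]); After the difference (first − rest): none of the subtracted shapes is present at this height, so the result so far is unchanged — area = 204.32 mm²; (rotated 70° about Z; rotation is an isometry so areas/perimeters/island counts are preserved). Overall, the cross-section is a single solid region. Net area = 204.32 mm².

204.32 mm²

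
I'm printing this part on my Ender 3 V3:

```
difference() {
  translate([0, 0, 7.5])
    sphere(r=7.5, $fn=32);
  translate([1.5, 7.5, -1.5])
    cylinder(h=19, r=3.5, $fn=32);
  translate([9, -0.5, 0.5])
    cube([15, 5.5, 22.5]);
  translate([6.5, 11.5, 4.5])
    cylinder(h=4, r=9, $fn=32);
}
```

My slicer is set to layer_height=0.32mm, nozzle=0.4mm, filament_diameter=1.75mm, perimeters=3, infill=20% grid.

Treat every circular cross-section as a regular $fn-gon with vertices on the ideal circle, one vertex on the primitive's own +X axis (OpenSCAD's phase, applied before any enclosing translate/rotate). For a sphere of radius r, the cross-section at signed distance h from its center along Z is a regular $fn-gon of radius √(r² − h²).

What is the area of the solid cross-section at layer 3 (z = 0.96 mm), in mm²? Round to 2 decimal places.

42.07 mm²

At z = 0.96 mm: the r=7.5 sphere contributes a regular 32-gon of circumradius √(7.5²−6.54²) = 3.671 (area = (32/2)·3.671²·sin(360°/32) = 42.07 mm²); the cylinder at (1.5, 7.5): section is a regular 32-gon, circumradius r=3.5 (area = (32/2)·3.500²·sin(360°/32) = 38.24 mm²); the cube at (9, -0.5) is present — its section is the full 15×5.5 rectangle (area 82.50 mm²); the cylinder at (6.5, 11.5) does not reach this height (z outside [4.5, 8.5]); Subtracting the remaining from the first: starting from the r=7.5 sphere (42.07 mm²), the r=3.5 cylinder at (1.5, 7.5) misses the remaining region (no effect); the 15×5.5 cube at (9, -0.5) misses the remaining region (no effect) — area = 42.07 mm². Overall, the cross-section is a single solid region. Net area = 42.07 mm².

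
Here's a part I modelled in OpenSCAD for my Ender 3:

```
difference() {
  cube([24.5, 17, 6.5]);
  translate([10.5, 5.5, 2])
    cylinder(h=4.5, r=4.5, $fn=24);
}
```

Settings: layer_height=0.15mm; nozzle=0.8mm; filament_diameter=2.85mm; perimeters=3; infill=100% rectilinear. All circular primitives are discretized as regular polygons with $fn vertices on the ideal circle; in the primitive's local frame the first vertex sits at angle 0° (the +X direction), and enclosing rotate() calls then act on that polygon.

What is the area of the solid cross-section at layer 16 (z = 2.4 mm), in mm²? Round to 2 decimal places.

353.61 mm²

At z = 2.4 mm: the cube is present — its section is the full 24.5×17 rectangle (area 416.50 mm²); the r=4.5 cylinder at (10.5, 5.5) contributes a regular 24-gon of circumradius 4.5 (area = (24/2)·4.500²·sin(360°/24) = 62.89 mm²); After the difference (first − rest): starting from the 24.5×17 cube (416.50 mm²), the r=4.5 cylinder at (10.5, 5.5) lies wholly inside it (removes its full 62.89 mm² and its 28.19 mm outline becomes a hole wall) — area = 353.61 mm². Overall, the cross-section is one region with 1 hole. Net area = 353.61 mm².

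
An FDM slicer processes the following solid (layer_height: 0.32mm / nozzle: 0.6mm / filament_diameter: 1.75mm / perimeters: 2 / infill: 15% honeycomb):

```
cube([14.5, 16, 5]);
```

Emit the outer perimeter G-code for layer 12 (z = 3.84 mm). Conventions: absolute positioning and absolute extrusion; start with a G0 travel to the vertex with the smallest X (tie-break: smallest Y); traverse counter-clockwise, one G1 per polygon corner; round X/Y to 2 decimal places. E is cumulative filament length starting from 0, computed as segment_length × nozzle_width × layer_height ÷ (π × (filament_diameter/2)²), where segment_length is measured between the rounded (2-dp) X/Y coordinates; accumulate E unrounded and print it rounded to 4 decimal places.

At z = 3.84 mm: the cube is present — its section is the full 14.5×16 rectangle. The outline is a single polygon with 4 vertices. Extrusion per mm of travel: 0.6 × 0.32 / (π × 0.875²) = 0.079824. Accumulating E over each segment gives final E = 4.8693.

G0 X0.00 Y0.00 Z3.84
G1 X14.50 Y0.00 E1.1575
G1 X14.50 Y16.00 E2.4346
G1 X0.00 Y16.00 E3.5921
G1 X0.00 Y0.00 E4.8693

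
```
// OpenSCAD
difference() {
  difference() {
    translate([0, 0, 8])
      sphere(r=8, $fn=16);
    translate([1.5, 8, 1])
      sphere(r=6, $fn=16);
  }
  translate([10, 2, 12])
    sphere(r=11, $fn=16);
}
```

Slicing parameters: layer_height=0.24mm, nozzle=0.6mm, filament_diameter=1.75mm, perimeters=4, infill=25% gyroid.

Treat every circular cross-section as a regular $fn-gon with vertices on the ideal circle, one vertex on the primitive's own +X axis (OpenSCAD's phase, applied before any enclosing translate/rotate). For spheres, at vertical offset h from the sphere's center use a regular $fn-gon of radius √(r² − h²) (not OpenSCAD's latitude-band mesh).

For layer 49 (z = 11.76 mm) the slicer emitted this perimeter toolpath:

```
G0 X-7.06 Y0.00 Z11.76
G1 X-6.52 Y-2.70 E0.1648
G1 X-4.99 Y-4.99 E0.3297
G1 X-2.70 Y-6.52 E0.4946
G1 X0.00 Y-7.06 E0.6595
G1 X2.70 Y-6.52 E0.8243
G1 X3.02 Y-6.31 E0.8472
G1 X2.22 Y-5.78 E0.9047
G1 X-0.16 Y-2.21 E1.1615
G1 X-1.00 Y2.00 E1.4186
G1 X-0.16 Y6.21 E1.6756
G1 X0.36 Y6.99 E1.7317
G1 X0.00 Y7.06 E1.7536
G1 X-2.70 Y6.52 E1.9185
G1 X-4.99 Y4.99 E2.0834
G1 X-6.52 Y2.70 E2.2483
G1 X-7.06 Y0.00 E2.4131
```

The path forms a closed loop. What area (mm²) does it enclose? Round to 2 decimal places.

77.85 mm²

Apply the shoelace formula to the sequence of (X, Y) vertices; enclosed area = 77.85 mm².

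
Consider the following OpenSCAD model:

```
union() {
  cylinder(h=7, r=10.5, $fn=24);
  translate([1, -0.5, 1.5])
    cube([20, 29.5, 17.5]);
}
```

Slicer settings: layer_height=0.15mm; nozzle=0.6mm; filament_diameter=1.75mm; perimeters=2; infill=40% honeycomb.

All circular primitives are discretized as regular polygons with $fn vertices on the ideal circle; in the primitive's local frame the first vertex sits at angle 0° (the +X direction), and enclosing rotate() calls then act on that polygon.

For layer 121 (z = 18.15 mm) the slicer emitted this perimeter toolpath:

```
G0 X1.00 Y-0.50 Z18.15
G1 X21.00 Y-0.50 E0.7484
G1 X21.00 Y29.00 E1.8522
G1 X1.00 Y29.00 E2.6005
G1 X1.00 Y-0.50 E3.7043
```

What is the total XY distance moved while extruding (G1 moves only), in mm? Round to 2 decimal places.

99.00 mm

Sum the Euclidean lengths of each G1 segment: total = 99.00 mm.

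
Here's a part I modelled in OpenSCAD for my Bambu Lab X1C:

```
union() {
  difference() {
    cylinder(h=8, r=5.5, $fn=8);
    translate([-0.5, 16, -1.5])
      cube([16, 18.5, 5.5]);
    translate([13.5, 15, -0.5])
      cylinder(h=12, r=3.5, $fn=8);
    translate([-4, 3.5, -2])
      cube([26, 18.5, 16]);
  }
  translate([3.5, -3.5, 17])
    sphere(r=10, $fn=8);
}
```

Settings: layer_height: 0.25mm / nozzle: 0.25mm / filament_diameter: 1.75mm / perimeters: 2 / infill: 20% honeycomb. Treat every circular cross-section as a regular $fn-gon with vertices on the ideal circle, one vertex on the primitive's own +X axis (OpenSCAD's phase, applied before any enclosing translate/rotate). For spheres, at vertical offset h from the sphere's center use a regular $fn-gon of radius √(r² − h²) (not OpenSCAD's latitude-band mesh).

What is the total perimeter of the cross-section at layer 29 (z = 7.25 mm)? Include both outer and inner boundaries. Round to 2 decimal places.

35.68 mm

At z = 7.25 mm: the cylinder: section is a regular 8-gon, circumradius r=5.5 (perimeter = 2·8·5.500·sin(180°/8) = 33.68 mm); the cube at (-0.5, 16) does not reach this height (z outside [-1.5, 4]); the cylinder at (13.5, 15): section is a regular 8-gon, circumradius r=3.5 (perimeter = 2·8·3.500·sin(180°/8) = 21.43 mm); the cube at (-4, 3.5) (footprint 26×18.5) is included at this height (perimeter 89.00 mm); Subtracting the remaining from the first: starting from the r=5.5 cylinder, the r=3.5 cylinder at (13.5, 15) misses the remaining region (no effect); the 26×18.5 cube at (-4, 3.5) partially overlaps it — only the 9.35 mm² overlap (of its 481.00 mm²) is removed, clipping the outline — boundary = 32.72 mm; the sphere at (3.5, -3.5): section is a regular 8-gon, circumradius = √(r²−h²) = √(10²−9.75²) = 2.222 (perimeter = 2·8·2.222·sin(180°/8) = 13.61 mm); Combining (union): the regions partially overlap (shared area 7.43 mm²), so the edge portions inside another operand are dropped and the merged outline is re-measured after clipping — boundary = 35.68 mm. Overall, the cross-section is a single solid region. Total boundary length (outer) = 35.68 mm.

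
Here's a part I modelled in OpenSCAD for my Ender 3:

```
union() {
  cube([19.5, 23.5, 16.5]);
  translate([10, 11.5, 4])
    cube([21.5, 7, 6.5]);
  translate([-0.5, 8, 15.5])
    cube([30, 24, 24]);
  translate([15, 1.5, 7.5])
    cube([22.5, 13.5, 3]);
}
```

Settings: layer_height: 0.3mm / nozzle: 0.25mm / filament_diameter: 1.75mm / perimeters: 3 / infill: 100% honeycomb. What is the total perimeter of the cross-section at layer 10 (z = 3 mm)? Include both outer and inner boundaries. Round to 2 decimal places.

At z = 3 mm: the 19.5×23.5 cube contributes its full rectangle (perimeter 86.00 mm); the cube at (10, 11.5) is not intersected at this z (z outside [4, 10.5]); the cube at (-0.5, 8) is not intersected at this z (z outside [15.5, 39.5]); the cube at (15, 1.5) does not reach this height (z outside [7.5, 10.5]); Merging all regions: only the 19.5×23.5 cube is present, so the union is just that shape — boundary = 86.00 mm. Overall, the cross-section is a single solid region. Total boundary length (outer) = 86.00 mm.

86.00 mm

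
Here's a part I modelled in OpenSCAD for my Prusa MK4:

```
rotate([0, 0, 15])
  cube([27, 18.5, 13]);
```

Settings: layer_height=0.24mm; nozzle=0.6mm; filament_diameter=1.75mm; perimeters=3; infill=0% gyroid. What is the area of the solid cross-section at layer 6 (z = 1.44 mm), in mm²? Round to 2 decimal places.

499.50 mm²

At z = 1.44 mm: the cube (footprint 27×18.5) is included at this height (area 499.50 mm²); (rotated 15° about Z; rotation is an isometry so areas/perimeters/island counts are preserved). Overall, the cross-section is a single solid region. Net area = 499.50 mm².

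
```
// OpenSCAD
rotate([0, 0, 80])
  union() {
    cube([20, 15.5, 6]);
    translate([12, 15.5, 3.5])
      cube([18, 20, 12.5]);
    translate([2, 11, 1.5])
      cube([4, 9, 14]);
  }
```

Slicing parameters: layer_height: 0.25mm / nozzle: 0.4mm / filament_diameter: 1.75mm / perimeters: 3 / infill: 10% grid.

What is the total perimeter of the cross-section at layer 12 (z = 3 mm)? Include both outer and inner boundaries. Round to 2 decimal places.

80.00 mm

At z = 3 mm: the cube is present — its section is the full 20×15.5 rectangle (perimeter 71.00 mm); the cube at (12, 15.5) is absent (z outside [3.5, 16]); the cube at (2, 11) is present — its section is the full 4×9 rectangle (perimeter 26.00 mm); Merging all regions: the regions partially overlap (shared area 18.00 mm²), so the edge portions inside another operand are dropped and the merged outline is re-measured after clipping — boundary = 80.00 mm; (rotated 80° about Z; rotation is an isometry so areas/perimeters/island counts are preserved). Overall, the cross-section is a single solid region. Total boundary length (outer) = 80.00 mm.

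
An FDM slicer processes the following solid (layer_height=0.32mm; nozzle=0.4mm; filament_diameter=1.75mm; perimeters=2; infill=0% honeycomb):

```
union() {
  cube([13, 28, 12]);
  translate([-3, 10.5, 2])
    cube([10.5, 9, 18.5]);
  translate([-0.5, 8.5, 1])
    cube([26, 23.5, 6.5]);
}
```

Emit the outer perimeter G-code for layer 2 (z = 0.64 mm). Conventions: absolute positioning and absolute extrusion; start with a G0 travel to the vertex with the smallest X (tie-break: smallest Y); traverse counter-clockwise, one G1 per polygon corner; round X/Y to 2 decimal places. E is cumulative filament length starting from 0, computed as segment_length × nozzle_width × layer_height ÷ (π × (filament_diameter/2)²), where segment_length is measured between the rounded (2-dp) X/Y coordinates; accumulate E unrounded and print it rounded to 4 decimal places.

G0 X0.00 Y0.00 Z0.64
G1 X13.00 Y0.00 E0.6918
G1 X13.00 Y28.00 E2.1819
G1 X0.00 Y28.00 E2.8737
G1 X0.00 Y0.00 E4.3637

At z = 0.64 mm: the 13×28 cube contributes its full rectangle; the cube at (-3, 10.5) does not reach this height (z outside [2, 20.5]); the cube at (-0.5, 8.5) does not reach this height (z outside [1, 7.5]); Combining (union): only the 13×28 cube is present, so the union is just that shape — 1 connected region. The outline is a single polygon with 4 vertices. Extrusion per mm of travel: 0.4 × 0.32 / (π × 0.875²) = 0.053216. Accumulating E over each segment gives final E = 4.3637.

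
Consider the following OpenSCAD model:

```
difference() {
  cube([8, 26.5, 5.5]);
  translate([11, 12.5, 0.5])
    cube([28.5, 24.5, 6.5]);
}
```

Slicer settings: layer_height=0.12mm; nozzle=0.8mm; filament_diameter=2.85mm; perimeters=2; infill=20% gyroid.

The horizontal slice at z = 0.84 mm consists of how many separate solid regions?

At z = 0.84 mm: the cube is present — its section is the full 8×26.5 rectangle; the 28.5×24.5 cube at (11, 12.5) contributes its full rectangle; Subtracting the remaining from the first: starting from the 8×26.5 cube, the 28.5×24.5 cube at (11, 12.5) misses the remaining region (no effect) — 1 connected region. The result has 1 disconnected region.

1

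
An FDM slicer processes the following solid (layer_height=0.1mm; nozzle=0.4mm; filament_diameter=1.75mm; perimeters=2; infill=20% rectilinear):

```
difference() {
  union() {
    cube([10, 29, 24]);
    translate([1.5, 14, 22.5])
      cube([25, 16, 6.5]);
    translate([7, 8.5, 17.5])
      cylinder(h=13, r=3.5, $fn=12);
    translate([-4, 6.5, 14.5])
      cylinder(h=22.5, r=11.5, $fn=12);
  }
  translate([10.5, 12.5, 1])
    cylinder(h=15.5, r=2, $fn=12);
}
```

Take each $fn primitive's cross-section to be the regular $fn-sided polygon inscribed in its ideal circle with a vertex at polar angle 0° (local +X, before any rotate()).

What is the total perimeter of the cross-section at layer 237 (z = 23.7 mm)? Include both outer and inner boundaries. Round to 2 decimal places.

141.71 mm

At z = 23.7 mm: the cube is present — its section is the full 10×29 rectangle (perimeter 78.00 mm); the 25×16 cube at (1.5, 14) contributes its full rectangle (perimeter 82.00 mm); the cylinder at (7, 8.5): section is a regular 12-gon, circumradius r=3.5 (perimeter = 2·12·3.500·sin(180°/12) = 21.74 mm); the r=11.5 cylinder at (-4, 6.5) gives a regular 12-gon of circumradius 11.5 (constant along its height) (perimeter = 2·12·11.500·sin(180°/12) = 71.43 mm); Taking the union: the regions partially overlap (shared area 261.53 mm²), so the edge portions inside another operand are dropped and the merged outline is re-measured after clipping — boundary = 141.71 mm; the cylinder at (10.5, 12.5) is absent (z outside [1, 16.5]); Subtracting the remaining from the first: none of the subtracted shapes is present at this height, so that combined region is unchanged — boundary = 141.71 mm. Overall, the cross-section is a single solid region. Total boundary length (outer) = 141.71 mm.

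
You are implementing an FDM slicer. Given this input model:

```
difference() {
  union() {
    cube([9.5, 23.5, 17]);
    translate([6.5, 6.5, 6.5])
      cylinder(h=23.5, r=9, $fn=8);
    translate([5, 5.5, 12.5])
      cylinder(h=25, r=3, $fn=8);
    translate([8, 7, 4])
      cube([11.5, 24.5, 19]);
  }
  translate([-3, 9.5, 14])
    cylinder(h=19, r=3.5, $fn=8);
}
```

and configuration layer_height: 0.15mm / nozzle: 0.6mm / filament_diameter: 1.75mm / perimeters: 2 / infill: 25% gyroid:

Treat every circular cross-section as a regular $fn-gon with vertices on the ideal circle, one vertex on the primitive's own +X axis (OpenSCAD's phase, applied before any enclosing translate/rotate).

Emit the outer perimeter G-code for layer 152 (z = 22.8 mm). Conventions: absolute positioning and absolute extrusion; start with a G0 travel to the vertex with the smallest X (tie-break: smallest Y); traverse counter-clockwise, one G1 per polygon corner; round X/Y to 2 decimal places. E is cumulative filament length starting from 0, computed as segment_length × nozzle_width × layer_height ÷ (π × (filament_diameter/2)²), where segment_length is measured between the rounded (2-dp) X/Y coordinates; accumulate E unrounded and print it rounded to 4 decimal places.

At z = 22.8 mm: the cube is not intersected at this z (z outside [0, 17]); the cylinder at (6.5, 6.5): section is a regular 8-gon, circumradius r=9; the cylinder at (5, 5.5): section is a regular 8-gon, circumradius r=3; the cube at (8, 7) (footprint 11.5×24.5) is included at this height; Combining (union): the regions partially overlap (shared area 66.00 mm²), so overlapping operands fuse into one piece — 1 connected region; the r=3.5 cylinder at (-3, 9.5) gives a regular 8-gon of circumradius 3.5 (constant along its height); After the difference (first − rest): starting from that combined region, the r=3.5 cylinder at (-3, 9.5) partially overlaps it — only the 6.95 mm² overlap (of its 34.65 mm²) is removed, clipping the outline — 1 connected region. The outline is a single polygon with 15 vertices. Extrusion per mm of travel: 0.6 × 0.15 / (π × 0.875²) = 0.037418. Accumulating E over each segment gives final E = 3.7979.

G0 X-2.40 Y6.25 Z22.80
G1 X0.14 Y0.14 E0.2476
G1 X6.50 Y-2.50 E0.5053
G1 X12.86 Y0.14 E0.7629
G1 X15.50 Y6.50 E1.0206
G1 X15.29 Y7.00 E1.0409
G1 X19.50 Y7.00 E1.1984
G1 X19.50 Y31.50 E2.1151
G1 X8.00 Y31.50 E2.5454
G1 X8.00 Y14.88 E3.1673
G1 X6.50 Y15.50 E3.2281
G1 X0.14 Y12.86 E3.4857
G1 X-0.38 Y11.62 E3.5360
G1 X0.50 Y9.50 E3.6219
G1 X-0.53 Y7.03 E3.7221
G1 X-2.40 Y6.25 E3.7979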